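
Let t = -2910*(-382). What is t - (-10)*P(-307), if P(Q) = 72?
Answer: 1112340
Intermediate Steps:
t = 1111620 (t = -194*(-5730) = 1111620)
t - (-10)*P(-307) = 1111620 - (-10)*72 = 1111620 - 1*(-720) = 1111620 + 720 = 1112340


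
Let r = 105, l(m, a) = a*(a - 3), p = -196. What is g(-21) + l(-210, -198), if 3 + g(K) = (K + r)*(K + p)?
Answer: 21567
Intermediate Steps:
l(m, a) = a*(-3 + a)
g(K) = -3 + (-196 + K)*(105 + K) (g(K) = -3 + (K + 105)*(K - 196) = -3 + (105 + K)*(-196 + K) = -3 + (-196 + K)*(105 + K))
g(-21) + l(-210, -198) = (-20583 + (-21)**2 - 91*(-21)) - 198*(-3 - 198) = (-20583 + 441 + 1911) - 198*(-201) = -18231 + 39798 = 21567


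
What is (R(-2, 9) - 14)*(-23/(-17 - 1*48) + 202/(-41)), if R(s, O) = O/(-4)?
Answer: 12187/164 ≈ 74.311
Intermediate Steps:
R(s, O) = -O/4 (R(s, O) = O*(-¼) = -O/4)
(R(-2, 9) - 14)*(-23/(-17 - 1*48) + 202/(-41)) = (-¼*9 - 14)*(-23/(-17 - 1*48) + 202/(-41)) = (-9/4 - 14)*(-23/(-17 - 48) + 202*(-1/41)) = -65*(-23/(-65) - 202/41)/4 = -65*(-23*(-1/65) - 202/41)/4 = -65*(23/65 - 202/41)/4 = -65/4*(-12187/2665) = 12187/164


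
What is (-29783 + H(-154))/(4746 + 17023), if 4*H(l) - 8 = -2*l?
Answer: -29704/21769 ≈ -1.3645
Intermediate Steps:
H(l) = 2 - l/2 (H(l) = 2 + (-2*l)/4 = 2 - l/2)
(-29783 + H(-154))/(4746 + 17023) = (-29783 + (2 - ½*(-154)))/(4746 + 17023) = (-29783 + (2 + 77))/21769 = (-29783 + 79)*(1/21769) = -29704*1/21769 = -29704/21769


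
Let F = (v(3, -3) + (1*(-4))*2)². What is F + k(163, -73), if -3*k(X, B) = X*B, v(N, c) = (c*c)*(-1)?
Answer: 12766/3 ≈ 4255.3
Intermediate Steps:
v(N, c) = -c² (v(N, c) = c²*(-1) = -c²)
k(X, B) = -B*X/3 (k(X, B) = -X*B/3 = -B*X/3)
F = 289 (F = (-1*(-3)² + (1*(-4))*2)² = (-1*9 - 4*2)² = (-9 - 8)² = (-17)² = 289)
F + k(163, -73) = 289 - ⅓*(-73)*163 = 289 + 11899/3 = 12766/3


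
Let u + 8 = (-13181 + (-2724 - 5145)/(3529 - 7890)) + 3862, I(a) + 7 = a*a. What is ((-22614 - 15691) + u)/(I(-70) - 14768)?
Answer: 207715283/43064875 ≈ 4.8233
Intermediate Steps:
I(a) = -7 + a**2 (I(a) = -7 + a*a = -7 + a**2)
u = -40667178/4361 (u = -8 + ((-13181 + (-2724 - 5145)/(3529 - 7890)) + 3862) = -8 + ((-13181 - 7869/(-4361)) + 3862) = -8 + ((-13181 - 7869*(-1/4361)) + 3862) = -8 + ((-13181 + 7869/4361) + 3862) = -8 + (-57474472/4361 + 3862) = -8 - 40632290/4361 = -40667178/4361 ≈ -9325.2)
((-22614 - 15691) + u)/(I(-70) - 14768) = ((-22614 - 15691) - 40667178/4361)/((-7 + (-70)**2) - 14768) = (-38305 - 40667178/4361)/((-7 + 4900) - 14768) = -207715283/(4361*(4893 - 14768)) = -207715283/4361/(-9875) = -207715283/4361*(-1/9875) = 207715283/43064875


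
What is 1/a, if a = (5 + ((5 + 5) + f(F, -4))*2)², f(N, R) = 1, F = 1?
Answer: 1/729 ≈ 0.0013717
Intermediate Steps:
a = 729 (a = (5 + ((5 + 5) + 1)*2)² = (5 + (10 + 1)*2)² = (5 + 11*2)² = (5 + 22)² = 27² = 729)
1/a = 1/729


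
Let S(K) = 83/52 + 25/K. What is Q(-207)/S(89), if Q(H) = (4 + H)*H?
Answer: 27781884/1241 ≈ 22387.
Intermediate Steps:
S(K) = 83/52 + 25/K (S(K) = 83*(1/52) + 25/K = 83/52 + 25/K)
Q(H) = H*(4 + H)
Q(-207)/S(89) = (-207*(4 - 207))/(83/52 + 25/89) = (-207*(-203))/(83/52 + 25*(1/89)) = 42021/(83/52 + 25/89) = 42021/(8687/4628) = 42021*(4628/8687) = 27781884/1241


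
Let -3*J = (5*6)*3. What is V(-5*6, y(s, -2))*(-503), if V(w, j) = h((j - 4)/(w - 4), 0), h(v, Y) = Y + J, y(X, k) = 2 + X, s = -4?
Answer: 15090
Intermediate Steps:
J = -30 (J = -5*6*3/3 = -10*3 = -⅓*90 = -30)
h(v, Y) = -30 + Y (h(v, Y) = Y - 30 = -30 + Y)
V(w, j) = -30 (V(w, j) = -30 + 0 = -30)
V(-5*6, y(s, -2))*(-503) = -30*(-503) = 15090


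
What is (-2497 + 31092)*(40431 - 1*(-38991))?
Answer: 2271072090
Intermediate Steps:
(-2497 + 31092)*(40431 - 1*(-38991)) = 28595*(40431 + 38991) = 28595*79422 = 2271072090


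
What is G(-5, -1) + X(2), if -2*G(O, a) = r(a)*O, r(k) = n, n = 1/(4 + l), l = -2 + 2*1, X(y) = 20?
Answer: 165/8 ≈ 20.625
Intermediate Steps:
l = 0 (l = -2 + 2 = 0)
n = ¼ (n = 1/(4 + 0) = 1/4 = ¼ ≈ 0.25000)
r(k) = ¼
G(O, a) = -O/8
G(-5, -1) + X(2) = -⅛*(-5) + 20 = 5/8 + 20 = 165/8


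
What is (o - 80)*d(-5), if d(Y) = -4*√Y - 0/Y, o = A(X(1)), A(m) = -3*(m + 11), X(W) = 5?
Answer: 512*I*√5 ≈ 1144.9*I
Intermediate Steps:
A(m) = -33 - 3*m (A(m) = -3*(11 + m) = -33 - 3*m)
o = -48 (o = -33 - 3*5 = -33 - 15 = -48)
d(Y) = -4*√Y (d(Y) = -4*√Y - 1*0 = -4*√Y + 0 = -4*√Y)
(o - 80)*d(-5) = (-48 - 80)*(-4*I*√5) = -(-512)*I*√5 = 512*I*√5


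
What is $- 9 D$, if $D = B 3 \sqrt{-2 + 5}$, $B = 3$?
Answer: $- 81 \sqrt{3} \approx -140.3$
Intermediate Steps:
$D = 9 \sqrt{3}$ ($D = 3 \cdot 3 \sqrt{-2 + 5} = 9 \sqrt{3} \approx 15.588$)
$- 9 D = - 9 \cdot 9 \sqrt{3} = - 81 \sqrt{3}$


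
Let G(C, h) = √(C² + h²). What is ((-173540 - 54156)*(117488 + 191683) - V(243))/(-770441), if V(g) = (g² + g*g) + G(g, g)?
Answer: 70397118114/770441 + 243*√2/770441 ≈ 91373.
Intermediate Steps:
V(g) = 2*g² + √2*√(g²) (V(g) = (g² + g*g) + √(g² + g²) = (g² + g²) + √(2*g²) = 2*g² + √2*√(g²))
((-173540 - 54156)*(117488 + 191683) - V(243))/(-770441) = ((-173540 - 54156)*(117488 + 191683) - (2*243² + √2*√(243²)))/(-770441) = (-227696*309171 - (2*59049 + √2*√59049))*(-1/770441) = (-70397000016 - (118098 + √2*243))*(-1/770441) = (-70397000016 - (118098 + 243*√2))*(-1/770441) = (-70397000016 + (-118098 - 243*√2))*(-1/770441) = (-70397118114 - 243*√2)*(-1/770441) = 70397118114/770441 + 243*√2/770441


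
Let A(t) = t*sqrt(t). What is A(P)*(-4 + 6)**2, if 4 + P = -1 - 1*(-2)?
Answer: -12*I*sqrt(3) ≈ -20.785*I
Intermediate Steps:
P = -3 (P = -4 + (-1 - 1*(-2)) = -4 + (-1 + 2) = -4 + 1 = -3)
A(t) = t**(3/2)
A(P)*(-4 + 6)**2 = (-3)**(3/2)*(-4 + 6)**2 = -3*I*sqrt(3)*2**2 = -3*I*sqrt(3)*4 = -12*I*sqrt(3)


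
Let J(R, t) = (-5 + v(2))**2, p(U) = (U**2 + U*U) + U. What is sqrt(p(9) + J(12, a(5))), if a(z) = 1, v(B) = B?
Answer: 6*sqrt(5) ≈ 13.416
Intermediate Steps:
p(U) = U + 2*U**2 (p(U) = (U**2 + U**2) + U = 2*U**2 + U = U + 2*U**2)
J(R, t) = 9 (J(R, t) = (-5 + 2)**2 = (-3)**2 = 9)
sqrt(p(9) + J(12, a(5))) = sqrt(9*(1 + 2*9) + 9) = sqrt(9*(1 + 18) + 9) = sqrt(9*19 + 9) = sqrt(171 + 9) = sqrt(180) = 6*sqrt(5)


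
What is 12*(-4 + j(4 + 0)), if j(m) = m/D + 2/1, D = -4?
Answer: -36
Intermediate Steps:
j(m) = 2 - m/4 (j(m) = m/(-4) + 2/1 = m*(-1/4) + 2*1 = -m/4 + 2 = 2 - m/4)
12*(-4 + j(4 + 0)) = 12*(-4 + (2 - (4 + 0)/4)) = 12*(-4 + (2 - 1/4*4)) = 12*(-4 + (2 - 1)) = 12*(-4 + 1) = 12*(-3) = -36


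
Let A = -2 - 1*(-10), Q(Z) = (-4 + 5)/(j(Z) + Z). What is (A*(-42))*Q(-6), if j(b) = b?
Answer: 28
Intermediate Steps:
Q(Z) = 1/(2*Z) (Q(Z) = (-4 + 5)/(Z + Z) = 1/(2*Z))
A = 8 (A = -2 + 10 = 8)
(A*(-42))*Q(-6) = (8*(-42))*((1/2)/(-6)) = -168*(-1)/6 = -336*(-1/12) = 28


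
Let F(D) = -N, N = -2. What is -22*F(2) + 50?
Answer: 6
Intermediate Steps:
F(D) = 2 (F(D) = -1*(-2) = 2)
-22*F(2) + 50 = -22*2 + 50 = -44 + 50 = 6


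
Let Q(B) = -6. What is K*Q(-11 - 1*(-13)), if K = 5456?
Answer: -32736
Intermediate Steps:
K*Q(-11 - 1*(-13)) = 5456*(-6) = -32736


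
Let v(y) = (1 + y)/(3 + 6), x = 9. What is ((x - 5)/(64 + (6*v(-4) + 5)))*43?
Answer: 172/67 ≈ 2.5672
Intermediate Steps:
v(y) = ⅑ + y/9 (v(y) = (1 + y)/9 = (1 + y)*(⅑) = ⅑ + y/9)
((x - 5)/(64 + (6*v(-4) + 5)))*43 = ((9 - 5)/(64 + (6*(⅑ + (⅑)*(-4)) + 5)))*43 = (4/(64 + (6*(⅑ - 4/9) + 5)))*43 = (4/(64 + (6*(-⅓) + 5)))*43 = (4/(64 + (-2 + 5)))*43 = (4/(64 + 3))*43 = (4/67)*43 = 172/67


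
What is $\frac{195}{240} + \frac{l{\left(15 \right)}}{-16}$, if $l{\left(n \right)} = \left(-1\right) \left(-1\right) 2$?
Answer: $\frac{11}{16} \approx 0.6875$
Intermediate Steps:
$l{\left(n \right)} = 2$ ($l{\left(n \right)} = 1 \cdot 2 = 2$)
$\frac{195}{240} + \frac{l{\left(15 \right)}}{-16} = \frac{195}{240} + \frac{2}{-16} = 195 \cdot \frac{1}{240} + 2 \left(- \frac{1}{16}\right) = \frac{13}{16} - \frac{1}{8} = \frac{11}{16}$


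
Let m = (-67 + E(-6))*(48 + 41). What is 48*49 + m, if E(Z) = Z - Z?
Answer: -3611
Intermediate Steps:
E(Z) = 0
m = -5963 (m = (-67 + 0)*(48 + 41) = -67*89 = -5963)
48*49 + m = 48*49 - 5963 = 2352 - 5963 = -3611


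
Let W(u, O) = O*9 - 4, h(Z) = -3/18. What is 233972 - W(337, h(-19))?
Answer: 467955/2 ≈ 2.3398e+5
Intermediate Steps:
h(Z) = -⅙ (h(Z) = -3*1/18 = -⅙)
W(u, O) = -4 + 9*O (W(u, O) = 9*O - 4 = -4 + 9*O)
233972 - W(337, h(-19)) = 233972 - (-4 + 9*(-⅙)) = 233972 - (-4 - 3/2) = 233972 - 1*(-11/2) = 233972 + 11/2 = 467955/2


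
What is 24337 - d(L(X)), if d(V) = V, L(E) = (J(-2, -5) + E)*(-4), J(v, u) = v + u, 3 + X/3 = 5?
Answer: 24333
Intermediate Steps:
X = 6 (X = -9 + 3*5 = -9 + 15 = 6)
J(v, u) = u + v
L(E) = 28 - 4*E (L(E) = ((-5 - 2) + E)*(-4) = (-7 + E)*(-4) = 28 - 4*E)
24337 - d(L(X)) = 24337 - (28 - 4*6) = 24337 - (28 - 24) = 24337 - 1*4 = 24337 - 4 = 24333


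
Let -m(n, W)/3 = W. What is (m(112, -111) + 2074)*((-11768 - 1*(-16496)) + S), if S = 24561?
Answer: 70498623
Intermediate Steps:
m(n, W) = -3*W
(m(112, -111) + 2074)*((-11768 - 1*(-16496)) + S) = (-3*(-111) + 2074)*((-11768 - 1*(-16496)) + 24561) = (333 + 2074)*((-11768 + 16496) + 24561) = 2407*(4728 + 24561) = 2407*29289 = 70498623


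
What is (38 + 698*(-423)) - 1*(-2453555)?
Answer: 2158339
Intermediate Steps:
(38 + 698*(-423)) - 1*(-2453555) = (38 - 295254) + 2453555 = -295216 + 2453555 = 2158339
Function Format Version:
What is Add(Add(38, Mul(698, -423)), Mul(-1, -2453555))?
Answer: 2158339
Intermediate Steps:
Add(Add(38, Mul(698, -423)), Mul(-1, -2453555)) = Add(Add(38, -295254), 2453555) = Add(-295216, 2453555) = 2158339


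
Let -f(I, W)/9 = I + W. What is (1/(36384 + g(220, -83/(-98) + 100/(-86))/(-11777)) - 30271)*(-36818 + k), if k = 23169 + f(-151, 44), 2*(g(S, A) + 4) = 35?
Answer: 329099009197017310/856988709 ≈ 3.8402e+8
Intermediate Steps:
g(S, A) = 27/2 (g(S, A) = -4 + (½)*35 = -4 + 35/2 = 27/2)
f(I, W) = -9*I - 9*W (f(I, W) = -9*(I + W) = -9*I - 9*W)
k = 24132 (k = 23169 + (-9*(-151) - 9*44) = 23169 + (1359 - 396) = 23169 + 963 = 24132)
(1/(36384 + g(220, -83/(-98) + 100/(-86))/(-11777)) - 30271)*(-36818 + k) = (1/(36384 + (27/2)/(-11777)) - 30271)*(-36818 + 24132) = (1/(36384 + (27/2)*(-1/11777)) - 30271)*(-12686) = (1/(36384 - 27/23554) - 30271)*(-12686) = (1/(856988709/23554) - 30271)*(-12686) = (23554/856988709 - 30271)*(-12686) = -25941905186585/856988709*(-12686) = 329099009197017310/856988709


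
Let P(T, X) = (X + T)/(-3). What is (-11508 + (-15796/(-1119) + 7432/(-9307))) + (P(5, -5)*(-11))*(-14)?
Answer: -119711748800/10414533 ≈ -11495.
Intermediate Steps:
P(T, X) = -T/3 - X/3 (P(T, X) = (T + X)*(-⅓) = -T/3 - X/3)
(-11508 + (-15796/(-1119) + 7432/(-9307))) + (P(5, -5)*(-11))*(-14) = (-11508 + (-15796/(-1119) + 7432/(-9307))) + ((-⅓*5 - ⅓*(-5))*(-11))*(-14) = (-11508 + (-15796*(-1/1119) + 7432*(-1/9307))) + ((-5/3 + 5/3)*(-11))*(-14) = (-11508 + (15796/1119 - 7432/9307)) + (0*(-11))*(-14) = (-11508 + 138696964/10414533) + 0*(-14) = -119711748800/10414533 + 0 = -119711748800/10414533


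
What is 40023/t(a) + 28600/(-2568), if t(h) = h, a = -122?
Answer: -13283533/39162 ≈ -339.19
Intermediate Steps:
40023/t(a) + 28600/(-2568) = 40023/(-122) + 28600/(-2568) = 40023*(-1/122) + 28600*(-1/2568) = -40023/122 - 3575/321 = -13283533/39162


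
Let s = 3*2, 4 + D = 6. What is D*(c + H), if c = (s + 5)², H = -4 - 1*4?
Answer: 226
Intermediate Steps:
D = 2 (D = -4 + 6 = 2)
H = -8 (H = -4 - 4 = -8)
s = 6
c = 121 (c = (6 + 5)² = 11² = 121)
D*(c + H) = 2*(121 - 8) = 2*113 = 226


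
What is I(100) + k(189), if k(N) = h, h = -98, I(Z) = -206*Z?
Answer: -20698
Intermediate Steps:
k(N) = -98
I(100) + k(189) = -206*100 - 98 = -20600 - 98 = -20698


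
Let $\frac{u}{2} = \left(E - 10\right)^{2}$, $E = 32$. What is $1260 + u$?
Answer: $2228$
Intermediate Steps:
$u = 968$ ($u = 2 \left(32 - 10\right)^{2} = 2 \cdot 22^{2} = 2 \cdot 484 = 968$)
$1260 + u = 1260 + 968 = 2228$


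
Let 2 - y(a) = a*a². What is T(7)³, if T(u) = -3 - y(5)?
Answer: 1728000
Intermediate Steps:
y(a) = 2 - a³ (y(a) = 2 - a*a² = 2 - a³)
T(u) = 120 (T(u) = -3 - (2 - 1*5³) = -3 - (2 - 1*125) = -3 - (2 - 125) = -3 - 1*(-123) = -3 + 123 = 120)
T(7)³ = 120³ = 1728000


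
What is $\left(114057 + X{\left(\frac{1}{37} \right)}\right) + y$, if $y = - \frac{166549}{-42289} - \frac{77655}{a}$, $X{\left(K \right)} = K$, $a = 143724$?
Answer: $\frac{8550119138608219}{74961312244} \approx 1.1406 \cdot 10^{5}$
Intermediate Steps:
$y = \frac{6884378727}{2025981412}$ ($y = - \frac{166549}{-42289} - \frac{77655}{143724} = \left(-166549\right) \left(- \frac{1}{42289}\right) - \frac{25885}{47908} = \frac{166549}{42289} - \frac{25885}{47908} = \frac{6884378727}{2025981412} \approx 3.398$)
$\left(114057 + X{\left(\frac{1}{37} \right)}\right) + y = \left(114057 + \frac{1}{37}\right) + \frac{6884378727}{2025981412} = \frac{4220110}{37} + \frac{6884378727}{2025981412} = \frac{8550119138608219}{74961312244}$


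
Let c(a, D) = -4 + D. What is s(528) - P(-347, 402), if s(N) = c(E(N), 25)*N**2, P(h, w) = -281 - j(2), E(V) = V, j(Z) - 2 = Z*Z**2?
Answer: 5854755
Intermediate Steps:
j(Z) = 2 + Z**3 (j(Z) = 2 + Z*Z**2 = 2 + Z**3)
P(h, w) = -291 (P(h, w) = -281 - (2 + 2**3) = -281 - (2 + 8) = -281 - 1*10 = -281 - 10 = -291)
s(N) = 21*N**2 (s(N) = (-4 + 25)*N**2 = 21*N**2)
s(528) - P(-347, 402) = 21*528**2 - 1*(-291) = 21*278784 + 291 = 5854464 + 291 = 5854755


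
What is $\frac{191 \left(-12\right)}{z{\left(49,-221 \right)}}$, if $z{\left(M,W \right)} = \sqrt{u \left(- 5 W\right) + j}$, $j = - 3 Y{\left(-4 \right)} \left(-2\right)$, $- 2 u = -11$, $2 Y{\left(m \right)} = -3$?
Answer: $- \frac{2292 \sqrt{24274}}{12137} \approx -29.422$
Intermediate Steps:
$Y{\left(m \right)} = - \frac{3}{2}$ ($Y{\left(m \right)} = \frac{1}{2} \left(-3\right) = - \frac{3}{2}$)
$u = \frac{11}{2}$ ($u = \left(- \frac{1}{2}\right) \left(-11\right) = \frac{11}{2} \approx 5.5$)
$j = -9$ ($j = \left(-3\right) \left(- \frac{3}{2}\right) \left(-2\right) = \frac{9}{2} \left(-2\right) = -9$)
$z{\left(M,W \right)} = \sqrt{-9 - \frac{55 W}{2}}$ ($z{\left(M,W \right)} = \sqrt{\frac{11 \left(- 5 W\right)}{2} - 9} = \sqrt{- \frac{55 W}{2} - 9} = \sqrt{-9 - \frac{55 W}{2}}$)
$\frac{191 \left(-12\right)}{z{\left(49,-221 \right)}} = \frac{191 \left(-12\right)}{\frac{1}{2} \sqrt{-36 - -24310}} = - \frac{2292}{\frac{1}{2} \sqrt{-36 + 24310}} = - \frac{2292}{\frac{1}{2} \sqrt{24274}} = - 2292 \frac{\sqrt{24274}}{12137} = - \frac{2292 \sqrt{24274}}{12137}$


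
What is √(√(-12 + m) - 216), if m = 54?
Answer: √(-216 + √42) ≈ 14.475*I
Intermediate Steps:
√(√(-12 + m) - 216) = √(√(-12 + 54) - 216) = √(√42 - 216) = √(-216 + √42)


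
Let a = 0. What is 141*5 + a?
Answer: 705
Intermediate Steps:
141*5 + a = 141*5 + 0 = 705 + 0 = 705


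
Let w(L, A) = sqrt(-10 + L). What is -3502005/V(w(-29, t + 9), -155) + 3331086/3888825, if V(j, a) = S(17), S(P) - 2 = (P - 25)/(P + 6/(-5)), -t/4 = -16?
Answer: -358625229955909/152960450 ≈ -2.3446e+6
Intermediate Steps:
t = 64 (t = -4*(-16) = 64)
S(P) = 2 + (-25 + P)/(-6/5 + P) (S(P) = 2 + (P - 25)/(P + 6/(-5)) = 2 + (-25 + P)/(P + 6*(-1/5)) = 2 + (-25 + P)/(P - 6/5) = 2 + (-25 + P)/(-6/5 + P))
V(j, a) = 118/79 (V(j, a) = (-137 + 15*17)/(-6 + 5*17) = (-137 + 255)/(-6 + 85) = 118/79)
-3502005/V(w(-29, t + 9), -155) + 3331086/3888825 = -3502005/118/79 + 3331086/3888825 = -3502005*79/118 + 3331086*(1/3888825) = -276658395/118 + 1110362/1296275 = -358625229955909/152960450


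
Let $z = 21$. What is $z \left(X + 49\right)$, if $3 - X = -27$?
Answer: $1659$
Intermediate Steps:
$X = 30$ ($X = 3 - -27 = 3 + 27 = 30$)
$z \left(X + 49\right) = 21 \left(30 + 49\right) = 21 \cdot 79 = 1659$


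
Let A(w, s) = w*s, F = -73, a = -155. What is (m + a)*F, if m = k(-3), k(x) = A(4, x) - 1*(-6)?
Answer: 11753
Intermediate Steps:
A(w, s) = s*w
k(x) = 6 + 4*x (k(x) = x*4 - 1*(-6) = 4*x + 6 = 6 + 4*x)
m = -6 (m = 6 + 4*(-3) = 6 - 12 = -6)
(m + a)*F = (-6 - 155)*(-73) = -161*(-73) = 11753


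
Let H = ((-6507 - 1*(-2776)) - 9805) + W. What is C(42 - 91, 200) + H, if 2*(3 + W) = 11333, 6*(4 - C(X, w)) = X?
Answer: -23581/3 ≈ -7860.3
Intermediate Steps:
C(X, w) = 4 - X/6
W = 11327/2 (W = -3 + (½)*11333 = -3 + 11333/2 = 11327/2 ≈ 5663.5)
H = -15745/2 (H = ((-6507 - 1*(-2776)) - 9805) + 11327/2 = ((-6507 + 2776) - 9805) + 11327/2 = (-3731 - 9805) + 11327/2 = -13536 + 11327/2 = -15745/2 ≈ -7872.5)
C(42 - 91, 200) + H = (4 - (42 - 91)/6) - 15745/2 = (4 - ⅙*(-49)) - 15745/2 = (4 + 49/6) - 15745/2 = 73/6 - 15745/2 = -23581/3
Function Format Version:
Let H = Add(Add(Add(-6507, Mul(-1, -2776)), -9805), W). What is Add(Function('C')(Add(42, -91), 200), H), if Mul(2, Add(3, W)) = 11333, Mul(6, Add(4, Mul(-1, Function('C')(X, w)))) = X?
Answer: Rational(-23581, 3) ≈ -7860.3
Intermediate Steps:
Function('C')(X, w) = Add(4, Mul(Rational(-1, 6), X))
W = Rational(11327, 2) (W = Add(-3, Mul(Rational(1, 2), 11333)) = Add(-3, Rational(11333, 2)) = Rational(11327, 2) ≈ 5663.5)
H = Rational(-15745, 2) (H = Add(Add(Add(-6507, Mul(-1, -2776)), -9805), Rational(11327, 2)) = Add(Add(Add(-6507, 2776), -9805), Rational(11327, 2)) = Add(Add(-3731, -9805), Rational(11327, 2)) = Add(-13536, Rational(11327, 2)) = Rational(-15745, 2) ≈ -7872.5)
Add(Function('C')(Add(42, -91), 200), H) = Add(Add(4, Mul(Rational(-1, 6), Add(42, -91))), Rational(-15745, 2)) = Add(Add(4, Mul(Rational(-1, 6), -49)), Rational(-15745, 2)) = Add(Add(4, Rational(49, 6)), Rational(-15745, 2)) = Add(Rational(73, 6), Rational(-15745, 2)) = Rational(-23581, 3)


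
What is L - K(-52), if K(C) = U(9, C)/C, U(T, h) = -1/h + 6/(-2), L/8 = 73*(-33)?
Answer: -52111643/2704 ≈ -19272.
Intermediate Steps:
L = -19272 (L = 8*(73*(-33)) = 8*(-2409) = -19272)
U(T, h) = -3 - 1/h (U(T, h) = -1/h + 6*(-½) = -1/h - 3 = -3 - 1/h)
K(C) = (-3 - 1/C)/C
L - K(-52) = -19272 - (-1 - 3*(-52))/(-52)² = -19272 - (-1 + 156)/2704 = -19272 - 155/2704 = -52111643/2704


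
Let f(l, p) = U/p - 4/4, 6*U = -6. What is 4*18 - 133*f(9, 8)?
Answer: 1773/8 ≈ 221.63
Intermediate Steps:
U = -1 (U = (⅙)*(-6) = -1)
f(l, p) = -1 - 1/p (f(l, p) = -1/p - 4/4 = -1/p - 4*¼ = -1/p - 1 = -1 - 1/p)
4*18 - 133*f(9, 8) = 4*18 - 133*(-1 - 1*8)/8 = 72 - 133*(-1 - 8)/8 = 72 - 133*(-9)/8 = 72 - 133*(-9/8) = 72 + 1197/8 = 1773/8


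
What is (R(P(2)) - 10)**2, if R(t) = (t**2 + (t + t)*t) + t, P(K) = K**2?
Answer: 1764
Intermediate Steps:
R(t) = t + 3*t**2 (R(t) = (t**2 + (2*t)*t) + t = (t**2 + 2*t**2) + t = 3*t**2 + t = t + 3*t**2)
(R(P(2)) - 10)**2 = (2**2*(1 + 3*2**2) - 10)**2 = (4*(1 + 3*4) - 10)**2 = (4*(1 + 12) - 10)**2 = (4*13 - 10)**2 = (52 - 10)**2 = 42**2 = 1764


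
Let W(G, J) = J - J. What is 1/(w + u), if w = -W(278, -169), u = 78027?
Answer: 1/78027 ≈ 1.2816e-5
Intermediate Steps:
W(G, J) = 0
w = 0 (w = -1*0 = 0)
1/(w + u) = 1/(0 + 78027) = 1/78027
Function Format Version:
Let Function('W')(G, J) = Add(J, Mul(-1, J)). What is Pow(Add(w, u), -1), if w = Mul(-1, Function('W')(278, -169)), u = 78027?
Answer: Rational(1, 78027) ≈ 1.2816e-5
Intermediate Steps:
Function('W')(G, J) = 0
w = 0 (w = Mul(-1, 0) = 0)
Pow(Add(w, u), -1) = Pow(Add(0, 78027), -1) = Pow(78027, -1) = Rational(1, 78027)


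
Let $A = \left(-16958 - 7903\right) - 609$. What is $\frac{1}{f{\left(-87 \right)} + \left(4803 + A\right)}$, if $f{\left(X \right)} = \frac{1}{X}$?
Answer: $- \frac{87}{1798030} \approx -4.8386 \cdot 10^{-5}$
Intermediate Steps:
$A = -25470$ ($A = -24861 - 609 = -25470$)
$\frac{1}{f{\left(-87 \right)} + \left(4803 + A\right)} = \frac{1}{\frac{1}{-87} + \left(4803 - 25470\right)} = \frac{1}{- \frac{1}{87} - 20667} = \frac{1}{- \frac{1798030}{87}} = - \frac{87}{1798030}$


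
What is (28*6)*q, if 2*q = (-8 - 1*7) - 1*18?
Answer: -2772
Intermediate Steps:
q = -33/2 (q = ((-8 - 1*7) - 1*18)/2 = ((-8 - 7) - 18)/2 = (-15 - 18)/2 = (½)*(-33) = -33/2 ≈ -16.500)
(28*6)*q = (28*6)*(-33/2) = 168*(-33/2) = -2772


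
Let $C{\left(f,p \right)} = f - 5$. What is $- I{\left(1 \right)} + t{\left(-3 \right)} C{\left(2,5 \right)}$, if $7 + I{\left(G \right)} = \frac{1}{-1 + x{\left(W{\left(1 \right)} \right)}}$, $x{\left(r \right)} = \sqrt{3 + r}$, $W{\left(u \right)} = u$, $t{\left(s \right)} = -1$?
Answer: $9$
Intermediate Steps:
$I{\left(G \right)} = -6$ ($I{\left(G \right)} = -7 + \frac{1}{-1 + \sqrt{3 + 1}} = -7 + \frac{1}{-1 + \sqrt{4}} = -7 + \frac{1}{-1 + 2} = -7 + 1^{-1} = -7 + 1 = -6$)
$C{\left(f,p \right)} = -5 + f$
$- I{\left(1 \right)} + t{\left(-3 \right)} C{\left(2,5 \right)} = \left(-1\right) \left(-6\right) - \left(-5 + 2\right) = 6 - -3 = 6 + 3 = 9$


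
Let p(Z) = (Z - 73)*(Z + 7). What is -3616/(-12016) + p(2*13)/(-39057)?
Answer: 70863/208027 ≈ 0.34064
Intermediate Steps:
p(Z) = (-73 + Z)*(7 + Z)
-3616/(-12016) + p(2*13)/(-39057) = -3616/(-12016) + (-511 + (2*13)² - 132*13)/(-39057) = -3616*(-1/12016) + (-511 + 26² - 66*26)*(-1/39057) = 226/751 + (-511 + 676 - 1716)*(-1/39057) = 226/751 - 1551*(-1/39057) = 226/751 + 11/277 = 70863/208027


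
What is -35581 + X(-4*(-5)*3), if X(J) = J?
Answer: -35521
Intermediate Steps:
-35581 + X(-4*(-5)*3) = -35581 - 4*(-5)*3 = -35581 + 20*3 = -35581 + 60 = -35521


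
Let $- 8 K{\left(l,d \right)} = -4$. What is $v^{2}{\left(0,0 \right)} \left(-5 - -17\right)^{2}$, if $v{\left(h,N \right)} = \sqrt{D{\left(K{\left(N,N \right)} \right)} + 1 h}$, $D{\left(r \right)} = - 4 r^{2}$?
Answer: $-144$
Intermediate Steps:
$K{\left(l,d \right)} = \frac{1}{2}$ ($K{\left(l,d \right)} = \left(- \frac{1}{8}\right) \left(-4\right) = \frac{1}{2}$)
$v{\left(h,N \right)} = \sqrt{-1 + h}$ ($v{\left(h,N \right)} = \sqrt{- \frac{4}{4} + 1 h} = \sqrt{\left(-4\right) \frac{1}{4} + h} = \sqrt{-1 + h}$)
$v^{2}{\left(0,0 \right)} \left(-5 - -17\right)^{2} = \left(\sqrt{-1 + 0}\right)^{2} \left(-5 - -17\right)^{2} = \left(\sqrt{-1}\right)^{2} \left(-5 + 17\right)^{2} = i^{2} \cdot 12^{2} = \left(-1\right) 144 = -144$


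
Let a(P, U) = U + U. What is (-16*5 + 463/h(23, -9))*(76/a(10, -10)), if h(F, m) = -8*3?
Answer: 45277/120 ≈ 377.31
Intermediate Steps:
h(F, m) = -24
a(P, U) = 2*U
(-16*5 + 463/h(23, -9))*(76/a(10, -10)) = (-16*5 + 463/(-24))*(76/((2*(-10)))) = (-80 + 463*(-1/24))*(76/(-20)) = (-80 - 463/24)*(76*(-1/20)) = -2383/24*(-19/5) = 45277/120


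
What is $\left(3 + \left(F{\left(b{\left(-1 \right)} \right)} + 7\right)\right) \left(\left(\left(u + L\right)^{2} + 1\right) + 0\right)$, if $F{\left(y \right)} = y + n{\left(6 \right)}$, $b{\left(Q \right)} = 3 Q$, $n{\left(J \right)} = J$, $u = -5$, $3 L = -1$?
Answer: $\frac{3445}{9} \approx 382.78$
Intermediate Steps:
$L = - \frac{1}{3}$ ($L = \frac{1}{3} \left(-1\right) = - \frac{1}{3} \approx -0.33333$)
$F{\left(y \right)} = 6 + y$ ($F{\left(y \right)} = y + 6 = 6 + y$)
$\left(3 + \left(F{\left(b{\left(-1 \right)} \right)} + 7\right)\right) \left(\left(\left(u + L\right)^{2} + 1\right) + 0\right) = \left(3 + \left(\left(6 + 3 \left(-1\right)\right) + 7\right)\right) \left(\left(\left(-5 - \frac{1}{3}\right)^{2} + 1\right) + 0\right) = \left(3 + \left(\left(6 - 3\right) + 7\right)\right) \left(\left(\left(- \frac{16}{3}\right)^{2} + 1\right) + 0\right) = \left(3 + \left(3 + 7\right)\right) \left(\left(\frac{256}{9} + 1\right) + 0\right) = \left(3 + 10\right) \left(\frac{265}{9} + 0\right) = 13 \cdot \frac{265}{9} = \frac{3445}{9}$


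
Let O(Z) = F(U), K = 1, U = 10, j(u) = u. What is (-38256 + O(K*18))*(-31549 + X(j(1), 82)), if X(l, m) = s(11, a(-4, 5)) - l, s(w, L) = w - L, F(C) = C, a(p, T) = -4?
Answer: 1206087610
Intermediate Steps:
X(l, m) = 15 - l (X(l, m) = (11 - 1*(-4)) - l = (11 + 4) - l = 15 - l)
O(Z) = 10
(-38256 + O(K*18))*(-31549 + X(j(1), 82)) = (-38256 + 10)*(-31549 + (15 - 1*1)) = -38246*(-31549 + (15 - 1)) = -38246*(-31549 + 14) = -38246*(-31535) = 1206087610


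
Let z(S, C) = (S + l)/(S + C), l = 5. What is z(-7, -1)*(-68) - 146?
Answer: -163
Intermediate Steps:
z(S, C) = (5 + S)/(C + S) (z(S, C) = (S + 5)/(S + C) = (5 + S)/(C + S))
z(-7, -1)*(-68) - 146 = ((5 - 7)/(-1 - 7))*(-68) - 146 = (-2/(-8))*(-68) - 146 = -⅛*(-2)*(-68) - 146 = (¼)*(-68) - 146 = -17 - 146 = -163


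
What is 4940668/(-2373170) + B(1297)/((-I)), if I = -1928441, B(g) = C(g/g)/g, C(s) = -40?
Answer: -6178769747437718/2967872135688545 ≈ -2.0819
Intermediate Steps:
B(g) = -40/g
4940668/(-2373170) + B(1297)/((-I)) = 4940668/(-2373170) + (-40/1297)/((-1*(-1928441))) = 4940668*(-1/2373170) - 40*1/1297/1928441 = -2470334/1186585 - 40/1297*1/1928441 = -2470334/1186585 - 40/2501187977 = -6178769747437718/2967872135688545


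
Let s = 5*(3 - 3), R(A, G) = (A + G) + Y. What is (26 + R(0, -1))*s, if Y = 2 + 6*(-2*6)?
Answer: 0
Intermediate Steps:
Y = -70 (Y = 2 + 6*(-12) = 2 - 72 = -70)
R(A, G) = -70 + A + G (R(A, G) = (A + G) - 70 = -70 + A + G)
s = 0 (s = 5*0 = 0)
(26 + R(0, -1))*s = (26 + (-70 + 0 - 1))*0 = (26 - 71)*0 = -45*0 = 0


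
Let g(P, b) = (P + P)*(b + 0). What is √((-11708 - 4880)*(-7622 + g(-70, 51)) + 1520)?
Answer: 2*√61218394 ≈ 15648.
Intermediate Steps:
g(P, b) = 2*P*b (g(P, b) = (2*P)*b = 2*P*b)
√((-11708 - 4880)*(-7622 + g(-70, 51)) + 1520) = √((-11708 - 4880)*(-7622 + 2*(-70)*51) + 1520) = √(-16588*(-7622 - 7140) + 1520) = √(-16588*(-14762) + 1520) = √(244872056 + 1520) = √244873576 = 2*√61218394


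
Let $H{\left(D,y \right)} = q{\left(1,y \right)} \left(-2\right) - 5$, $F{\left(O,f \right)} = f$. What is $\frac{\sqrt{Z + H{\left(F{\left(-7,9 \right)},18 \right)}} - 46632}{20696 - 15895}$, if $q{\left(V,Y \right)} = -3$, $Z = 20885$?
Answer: $- \frac{46632}{4801} + \frac{59 \sqrt{6}}{4801} \approx -9.6829$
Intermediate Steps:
$H{\left(D,y \right)} = 1$ ($H{\left(D,y \right)} = \left(-3\right) \left(-2\right) - 5 = 6 - 5 = 1$)
$\frac{\sqrt{Z + H{\left(F{\left(-7,9 \right)},18 \right)}} - 46632}{20696 - 15895} = \frac{\sqrt{20885 + 1} - 46632}{20696 - 15895} = \frac{\sqrt{20886} - 46632}{4801} = \left(59 \sqrt{6} - 46632\right) \frac{1}{4801} = \left(-46632 + 59 \sqrt{6}\right) \frac{1}{4801} = - \frac{46632}{4801} + \frac{59 \sqrt{6}}{4801}$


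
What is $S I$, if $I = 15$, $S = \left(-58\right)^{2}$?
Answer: $50460$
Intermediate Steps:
$S = 3364$
$S I = 3364 \cdot 15 = 50460$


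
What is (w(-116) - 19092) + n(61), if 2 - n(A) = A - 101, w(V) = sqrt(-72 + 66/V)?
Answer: -19050 + I*sqrt(244122)/58 ≈ -19050.0 + 8.5187*I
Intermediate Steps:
n(A) = 103 - A (n(A) = 2 - (A - 101) = 2 - (-101 + A) = 2 + (101 - A) = 103 - A)
(w(-116) - 19092) + n(61) = (sqrt(-72 + 66/(-116)) - 19092) + (103 - 1*61) = (sqrt(-72 + 66*(-1/116)) - 19092) + (103 - 61) = (sqrt(-72 - 33/58) - 19092) + 42 = (sqrt(-4209/58) - 19092) + 42 = (I*sqrt(244122)/58 - 19092) + 42 = (-19092 + I*sqrt(244122)/58) + 42 = -19050 + I*sqrt(244122)/58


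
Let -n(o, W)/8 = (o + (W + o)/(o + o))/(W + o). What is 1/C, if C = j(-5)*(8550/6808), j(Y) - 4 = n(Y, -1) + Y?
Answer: -3404/29355 ≈ -0.11596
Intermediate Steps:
n(o, W) = -8*(o + (W + o)/(2*o))/(W + o) (n(o, W) = -8*(o + (W + o)/(o + o))/(W + o) = -8*(o + (W + o)/((2*o)))/(W + o) = -8*(o + (W + o)*(1/(2*o)))/(W + o) = -8*(o + (W + o)/(2*o))/(W + o))
j(Y) = 4 + Y + 4*(1 - Y - 2*Y²)/(Y*(-1 + Y)) (j(Y) = 4 + (4*(-1*(-1) - Y - 2*Y²)/(Y*(-1 + Y)) + Y) = 4 + (4*(1 - Y - 2*Y²)/(Y*(-1 + Y)) + Y) = 4 + (Y + 4*(1 - Y - 2*Y²)/(Y*(-1 + Y))) = 4 + Y + 4*(1 - Y - 2*Y²)/(Y*(-1 + Y)))
C = -29355/3404 (C = ((4 + (-5)³ - 8*(-5) - 5*(-5)²)/((-5)*(-1 - 5)))*(8550/6808) = (-⅕*(4 - 125 + 40 - 5*25)/(-6))*(8550*(1/6808)) = -⅕*(-⅙)*(4 - 125 + 40 - 125)*(4275/3404) = -⅕*(-⅙)*(-206)*(4275/3404) = -103/15*4275/3404 = -29355/3404 ≈ -8.6237)
1/C = 1/(-29355/3404) = -3404/29355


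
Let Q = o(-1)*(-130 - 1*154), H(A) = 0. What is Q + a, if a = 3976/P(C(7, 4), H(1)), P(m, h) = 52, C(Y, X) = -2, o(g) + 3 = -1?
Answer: 15762/13 ≈ 1212.5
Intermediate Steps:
o(g) = -4 (o(g) = -3 - 1 = -4)
Q = 1136 (Q = -4*(-130 - 1*154) = -4*(-130 - 154) = -4*(-284) = 1136)
a = 994/13 (a = 3976/52 = 3976*(1/52) = 994/13 ≈ 76.462)
Q + a = 1136 + 994/13 = 15762/13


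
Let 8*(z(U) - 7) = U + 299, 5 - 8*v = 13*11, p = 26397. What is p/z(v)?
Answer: 120672/193 ≈ 625.24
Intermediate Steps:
v = -69/4 (v = 5/8 - 13*11/8 = 5/8 - 1/8*143 = 5/8 - 143/8 = -69/4 ≈ -17.250)
z(U) = 355/8 + U/8 (z(U) = 7 + (U + 299)/8 = 7 + (299 + U)/8 = 7 + (299/8 + U/8) = 355/8 + U/8)
p/z(v) = 26397/(355/8 + (1/8)*(-69/4)) = 26397/(355/8 - 69/32) = 26397/(1351/32) = 26397*(32/1351) = 120672/193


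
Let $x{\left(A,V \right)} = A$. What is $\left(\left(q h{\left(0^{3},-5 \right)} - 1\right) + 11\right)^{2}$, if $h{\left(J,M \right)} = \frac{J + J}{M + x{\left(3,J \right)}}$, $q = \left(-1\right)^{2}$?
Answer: $100$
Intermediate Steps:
$q = 1$
$h{\left(J,M \right)} = \frac{2 J}{3 + M}$ ($h{\left(J,M \right)} = \frac{J + J}{M + 3} = \frac{2 J}{3 + M}$)
$\left(\left(q h{\left(0^{3},-5 \right)} - 1\right) + 11\right)^{2} = \left(\left(1 \frac{2 \cdot 0^{3}}{3 - 5} - 1\right) + 11\right)^{2} = \left(\left(1 \cdot 2 \cdot 0 \frac{1}{-2} - 1\right) + 11\right)^{2} = \left(\left(1 \cdot 2 \cdot 0 \left(- \frac{1}{2}\right) - 1\right) + 11\right)^{2} = \left(\left(1 \cdot 0 - 1\right) + 11\right)^{2} = \left(\left(0 - 1\right) + 11\right)^{2} = \left(-1 + 11\right)^{2} = 10^{2} = 100$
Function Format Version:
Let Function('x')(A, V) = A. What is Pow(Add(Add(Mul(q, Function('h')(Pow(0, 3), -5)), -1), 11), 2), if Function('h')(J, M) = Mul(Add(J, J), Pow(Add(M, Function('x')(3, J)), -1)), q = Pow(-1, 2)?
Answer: 100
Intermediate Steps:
q = 1
Function('h')(J, M) = Mul(2, J, Pow(Add(3, M), -1)) (Function('h')(J, M) = Mul(Add(J, J), Pow(Add(M, 3), -1)) = Mul(Mul(2, J), Pow(Add(3, M), -1)) = Mul(2, J, Pow(Add(3, M), -1)))
Pow(Add(Add(Mul(q, Function('h')(Pow(0, 3), -5)), -1), 11), 2) = Pow(Add(Add(Mul(1, Mul(2, Pow(0, 3), Pow(Add(3, -5), -1))), -1), 11), 2) = Pow(Add(Add(Mul(1, Mul(2, 0, Pow(-2, -1))), -1), 11), 2) = Pow(Add(Add(Mul(1, Mul(2, 0, Rational(-1, 2))), -1), 11), 2) = Pow(Add(Add(Mul(1, 0), -1), 11), 2) = Pow(Add(Add(0, -1), 11), 2) = Pow(Add(-1, 11), 2) = Pow(10, 2) = 100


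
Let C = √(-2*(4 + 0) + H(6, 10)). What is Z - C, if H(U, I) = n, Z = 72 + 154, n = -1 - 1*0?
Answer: 226 - 3*I ≈ 226.0 - 3.0*I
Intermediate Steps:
n = -1 (n = -1 + 0 = -1)
Z = 226
H(U, I) = -1
C = 3*I (C = √(-2*(4 + 0) - 1) = √(-2*4 - 1) = √(-8 - 1) = √(-9) = 3*I ≈ 3.0*I)
Z - C = 226 - 3*I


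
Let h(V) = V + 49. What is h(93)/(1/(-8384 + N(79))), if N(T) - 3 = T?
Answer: -1178884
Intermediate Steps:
N(T) = 3 + T
h(V) = 49 + V
h(93)/(1/(-8384 + N(79))) = (49 + 93)/(1/(-8384 + (3 + 79))) = 142/(1/(-8384 + 82)) = 142/(1/(-8302)) = 142/(-1/8302) = 142*(-8302) = -1178884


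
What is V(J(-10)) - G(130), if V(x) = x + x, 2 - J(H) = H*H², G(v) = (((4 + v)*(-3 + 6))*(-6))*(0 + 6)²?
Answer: 88836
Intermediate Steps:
G(v) = -2592 - 648*v (G(v) = (((4 + v)*3)*(-6))*6² = ((12 + 3*v)*(-6))*36 = (-72 - 18*v)*36 = -2592 - 648*v)
J(H) = 2 - H³ (J(H) = 2 - H*H² = 2 - H³)
V(x) = 2*x
V(J(-10)) - G(130) = 2*(2 - 1*(-10)³) - (-2592 - 648*130) = 2*(2 - 1*(-1000)) - (-2592 - 84240) = 2*(2 + 1000) - 1*(-86832) = 2*1002 + 86832 = 2004 + 86832 = 88836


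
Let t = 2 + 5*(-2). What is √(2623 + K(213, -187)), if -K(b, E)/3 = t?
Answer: √2647 ≈ 51.449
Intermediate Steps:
t = -8 (t = 2 - 10 = -8)
K(b, E) = 24 (K(b, E) = -3*(-8) = 24)
√(2623 + K(213, -187)) = √(2623 + 24) = √2647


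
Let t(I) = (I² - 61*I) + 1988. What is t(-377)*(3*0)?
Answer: 0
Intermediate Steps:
t(I) = 1988 + I² - 61*I
t(-377)*(3*0) = (1988 + (-377)² - 61*(-377))*(3*0) = (1988 + 142129 + 22997)*0 = 167114*0 = 0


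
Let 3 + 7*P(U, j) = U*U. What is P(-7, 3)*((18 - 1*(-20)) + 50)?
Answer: 4048/7 ≈ 578.29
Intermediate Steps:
P(U, j) = -3/7 + U²/7 (P(U, j) = -3/7 + (U*U)/7 = -3/7 + U²/7)
P(-7, 3)*((18 - 1*(-20)) + 50) = (-3/7 + (⅐)*(-7)²)*((18 - 1*(-20)) + 50) = (-3/7 + (⅐)*49)*((18 + 20) + 50) = (-3/7 + 7)*(38 + 50) = (46/7)*88 = 4048/7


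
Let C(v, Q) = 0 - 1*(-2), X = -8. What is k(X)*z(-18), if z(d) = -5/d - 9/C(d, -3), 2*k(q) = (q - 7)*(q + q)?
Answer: -1520/3 ≈ -506.67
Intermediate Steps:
C(v, Q) = 2 (C(v, Q) = 0 + 2 = 2)
k(q) = q*(-7 + q) (k(q) = ((q - 7)*(q + q))/2 = ((-7 + q)*(2*q))/2 = (2*q*(-7 + q))/2 = q*(-7 + q))
z(d) = -9/2 - 5/d (z(d) = -5/d - 9/2 = -9/2 - 5/d)
k(X)*z(-18) = (-8*(-7 - 8))*(-9/2 - 5/(-18)) = (-8*(-15))*(-9/2 - 5*(-1/18)) = 120*(-9/2 + 5/18) = 120*(-38/9) = -1520/3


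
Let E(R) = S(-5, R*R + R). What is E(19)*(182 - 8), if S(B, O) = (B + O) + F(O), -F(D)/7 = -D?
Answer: 528090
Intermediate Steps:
F(D) = 7*D (F(D) = -(-7)*D = 7*D)
S(B, O) = B + 8*O (S(B, O) = (B + O) + 7*O = B + 8*O)
E(R) = -5 + 8*R + 8*R² (E(R) = -5 + 8*(R*R + R) = -5 + 8*(R² + R) = -5 + 8*(R + R²) = -5 + (8*R + 8*R²) = -5 + 8*R + 8*R²)
E(19)*(182 - 8) = (-5 + 8*19*(1 + 19))*(182 - 8) = (-5 + 8*19*20)*174 = (-5 + 3040)*174 = 3035*174 = 528090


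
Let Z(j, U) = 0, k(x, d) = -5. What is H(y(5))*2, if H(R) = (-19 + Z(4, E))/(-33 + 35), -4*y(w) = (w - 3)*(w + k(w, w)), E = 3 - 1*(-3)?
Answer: -19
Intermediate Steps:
E = 6 (E = 3 + 3 = 6)
y(w) = -(-5 + w)*(-3 + w)/4 (y(w) = -(w - 3)*(w - 5)/4 = -(-3 + w)*(-5 + w)/4 = -(-5 + w)*(-3 + w)/4)
H(R) = -19/2 (H(R) = (-19 + 0)/(-33 + 35) = -19/2)
H(y(5))*2 = -19/2*2 = -19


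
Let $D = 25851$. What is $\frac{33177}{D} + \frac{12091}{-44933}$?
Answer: $\frac{56103700}{55312523} \approx 1.0143$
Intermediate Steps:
$\frac{33177}{D} + \frac{12091}{-44933} = \frac{33177}{25851} + \frac{12091}{-44933} = 33177 \cdot \frac{1}{25851} + 12091 \left(- \frac{1}{44933}\right) = \frac{11059}{8617} - \frac{12091}{44933} = \frac{56103700}{55312523}$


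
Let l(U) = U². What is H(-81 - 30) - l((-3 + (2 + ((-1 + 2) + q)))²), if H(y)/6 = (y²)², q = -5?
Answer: 910841621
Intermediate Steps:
H(y) = 6*y⁴ (H(y) = 6*(y²)² = 6*y⁴)
H(-81 - 30) - l((-3 + (2 + ((-1 + 2) + q)))²) = 6*(-81 - 30)⁴ - ((-3 + (2 + ((-1 + 2) - 5)))²)² = 6*(-111)⁴ - ((-3 + (2 + (1 - 5)))²)² = 6*151807041 - ((-3 + (2 - 4))²)² = 910842246 - ((-3 - 2)²)² = 910842246 - ((-5)²)² = 910842246 - 1*25² = 910842246 - 1*625 = 910842246 - 625 = 910841621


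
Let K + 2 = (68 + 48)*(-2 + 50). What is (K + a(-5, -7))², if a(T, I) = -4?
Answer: 30935844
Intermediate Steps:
K = 5566 (K = -2 + (68 + 48)*(-2 + 50) = -2 + 116*48 = -2 + 5568 = 5566)
(K + a(-5, -7))² = (5566 - 4)² = 5562² = 30935844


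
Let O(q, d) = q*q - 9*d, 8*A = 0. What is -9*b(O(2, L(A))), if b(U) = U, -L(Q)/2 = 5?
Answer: -846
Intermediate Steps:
A = 0 (A = (⅛)*0 = 0)
L(Q) = -10 (L(Q) = -2*5 = -10)
O(q, d) = q² - 9*d
-9*b(O(2, L(A))) = -9*(2² - 9*(-10)) = -9*(4 + 90) = -9*94 = -846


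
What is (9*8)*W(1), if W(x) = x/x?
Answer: 72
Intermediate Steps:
W(x) = 1
(9*8)*W(1) = (9*8)*1 = 72*1 = 72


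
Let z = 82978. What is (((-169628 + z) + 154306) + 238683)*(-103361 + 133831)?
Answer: 9334149330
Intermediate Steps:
(((-169628 + z) + 154306) + 238683)*(-103361 + 133831) = (((-169628 + 82978) + 154306) + 238683)*(-103361 + 133831) = ((-86650 + 154306) + 238683)*30470 = (67656 + 238683)*30470 = 306339*30470 = 9334149330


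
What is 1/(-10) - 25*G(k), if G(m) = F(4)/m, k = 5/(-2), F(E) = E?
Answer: 399/10 ≈ 39.900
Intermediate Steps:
k = -5/2 (k = 5*(-1/2) = -5/2 ≈ -2.5000)
G(m) = 4/m
1/(-10) - 25*G(k) = 1/(-10) - 100/(-5/2) = -1/10 - 100*(-2)/5 = -1/10 - 25*(-8/5) = -1/10 + 40 = 399/10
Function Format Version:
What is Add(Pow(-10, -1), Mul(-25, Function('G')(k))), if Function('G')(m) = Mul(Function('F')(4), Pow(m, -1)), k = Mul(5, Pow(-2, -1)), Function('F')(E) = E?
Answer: Rational(399, 10) ≈ 39.900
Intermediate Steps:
k = Rational(-5, 2) (k = Mul(5, Rational(-1, 2)) = Rational(-5, 2) ≈ -2.5000)
Function('G')(m) = Mul(4, Pow(m, -1))
Add(Pow(-10, -1), Mul(-25, Function('G')(k))) = Add(Pow(-10, -1), Mul(-25, Mul(4, Pow(Rational(-5, 2), -1)))) = Add(Rational(-1, 10), Mul(-25, Mul(4, Rational(-2, 5)))) = Add(Rational(-1, 10), Mul(-25, Rational(-8, 5))) = Add(Rational(-1, 10), 40) = Rational(399, 10)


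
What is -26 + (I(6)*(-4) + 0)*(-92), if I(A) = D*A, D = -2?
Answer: -4442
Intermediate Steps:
I(A) = -2*A
-26 + (I(6)*(-4) + 0)*(-92) = -26 + (-2*6*(-4) + 0)*(-92) = -26 + (-12*(-4) + 0)*(-92) = -26 + (48 + 0)*(-92) = -26 + 48*(-92) = -26 - 4416 = -4442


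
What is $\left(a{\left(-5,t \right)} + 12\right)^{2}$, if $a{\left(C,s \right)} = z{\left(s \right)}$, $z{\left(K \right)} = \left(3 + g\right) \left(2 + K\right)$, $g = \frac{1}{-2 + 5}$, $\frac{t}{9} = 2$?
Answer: $\frac{55696}{9} \approx 6188.4$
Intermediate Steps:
$t = 18$ ($t = 9 \cdot 2 = 18$)
$g = \frac{1}{3} \approx 0.33333$
$z{\left(K \right)} = \frac{20}{3} + \frac{10 K}{3}$ ($z{\left(K \right)} = \left(3 + \frac{1}{3}\right) \left(2 + K\right) = \frac{10 \left(2 + K\right)}{3} = \frac{20}{3} + \frac{10 K}{3}$)
$a{\left(C,s \right)} = \frac{20}{3} + \frac{10 s}{3}$
$\left(a{\left(-5,t \right)} + 12\right)^{2} = \left(\left(\frac{20}{3} + \frac{10}{3} \cdot 18\right) + 12\right)^{2} = \left(\left(\frac{20}{3} + 60\right) + 12\right)^{2} = \left(\frac{200}{3} + 12\right)^{2} = \left(\frac{236}{3}\right)^{2} = \frac{55696}{9}$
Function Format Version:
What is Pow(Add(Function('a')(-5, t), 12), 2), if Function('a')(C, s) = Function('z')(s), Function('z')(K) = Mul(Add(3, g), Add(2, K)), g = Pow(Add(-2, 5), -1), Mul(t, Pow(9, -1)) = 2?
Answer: Rational(55696, 9) ≈ 6188.4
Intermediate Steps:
t = 18 (t = Mul(9, 2) = 18)
g = Rational(1, 3) (g = Pow(3, -1) = Rational(1, 3) ≈ 0.33333)
Function('z')(K) = Add(Rational(20, 3), Mul(Rational(10, 3), K)) (Function('z')(K) = Mul(Add(3, Rational(1, 3)), Add(2, K)) = Mul(Rational(10, 3), Add(2, K)) = Add(Rational(20, 3), Mul(Rational(10, 3), K)))
Function('a')(C, s) = Add(Rational(20, 3), Mul(Rational(10, 3), s))
Pow(Add(Function('a')(-5, t), 12), 2) = Pow(Add(Add(Rational(20, 3), Mul(Rational(10, 3), 18)), 12), 2) = Pow(Add(Add(Rational(20, 3), 60), 12), 2) = Pow(Add(Rational(200, 3), 12), 2) = Pow(Rational(236, 3), 2) = Rational(55696, 9)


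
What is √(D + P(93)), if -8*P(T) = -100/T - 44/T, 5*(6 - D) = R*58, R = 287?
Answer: I*√79835230/155 ≈ 57.646*I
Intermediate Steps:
D = -16616/5 (D = 6 - 287*58/5 = 6 - ⅕*16646 = 6 - 16646/5 = -16616/5 ≈ -3323.2)
P(T) = 18/T (P(T) = -(-100/T - 44/T)/8 = -(-18)/T = 18/T)
√(D + P(93)) = √(-16616/5 + 18/93) = √(-16616/5 + 18*(1/93)) = √(-16616/5 + 6/31) = √(-515066/155) = I*√79835230/155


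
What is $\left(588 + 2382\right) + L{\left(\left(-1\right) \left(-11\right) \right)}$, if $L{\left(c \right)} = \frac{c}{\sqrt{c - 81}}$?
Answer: $2970 - \frac{11 i \sqrt{70}}{70} \approx 2970.0 - 1.3148 i$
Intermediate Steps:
$L{\left(c \right)} = \frac{c}{\sqrt{-81 + c}}$
$\left(588 + 2382\right) + L{\left(\left(-1\right) \left(-11\right) \right)} = \left(588 + 2382\right) + \frac{\left(-1\right) \left(-11\right)}{\sqrt{-81 - -11}} = 2970 + \frac{11}{\sqrt{-81 + 11}} = 2970 + \frac{11}{i \sqrt{70}} = 2970 + 11 \left(- \frac{i \sqrt{70}}{70}\right) = 2970 - \frac{11 i \sqrt{70}}{70}$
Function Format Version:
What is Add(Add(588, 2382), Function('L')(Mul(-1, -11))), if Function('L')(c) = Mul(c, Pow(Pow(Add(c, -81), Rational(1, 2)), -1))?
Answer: Add(2970, Mul(Rational(-11, 70), I, Pow(70, Rational(1, 2)))) ≈ Add(2970.0, Mul(-1.3148, I))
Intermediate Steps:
Function('L')(c) = Mul(c, Pow(Add(-81, c), Rational(-1, 2))) (Function('L')(c) = Mul(c, Pow(Pow(Add(-81, c), Rational(1, 2)), -1)) = Mul(c, Pow(Add(-81, c), Rational(-1, 2))))
Add(Add(588, 2382), Function('L')(Mul(-1, -11))) = Add(Add(588, 2382), Mul(Mul(-1, -11), Pow(Add(-81, Mul(-1, -11)), Rational(-1, 2)))) = Add(2970, Mul(11, Pow(Add(-81, 11), Rational(-1, 2)))) = Add(2970, Mul(11, Pow(-70, Rational(-1, 2)))) = Add(2970, Mul(11, Mul(Rational(-1, 70), I, Pow(70, Rational(1, 2))))) = Add(2970, Mul(Rational(-11, 70), I, Pow(70, Rational(1, 2))))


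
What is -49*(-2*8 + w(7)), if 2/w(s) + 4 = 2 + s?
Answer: 3822/5 ≈ 764.40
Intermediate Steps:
w(s) = 2/(-2 + s) (w(s) = 2/(-4 + (2 + s)) = 2/(-2 + s))
-49*(-2*8 + w(7)) = -49*(-2*8 + 2/(-2 + 7)) = -49*(-16 + 2/5) = -49*(-16 + 2*(⅕)) = -49*(-16 + ⅖) = -49*(-78/5) = 3822/5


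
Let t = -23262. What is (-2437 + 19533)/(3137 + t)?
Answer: -17096/20125 ≈ -0.84949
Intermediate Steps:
(-2437 + 19533)/(3137 + t) = (-2437 + 19533)/(3137 - 23262) = 17096/(-20125) = 17096*(-1/20125) = -17096/20125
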